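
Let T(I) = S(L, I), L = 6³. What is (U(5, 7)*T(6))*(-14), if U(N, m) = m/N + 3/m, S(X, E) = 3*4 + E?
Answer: -2304/5 ≈ -460.80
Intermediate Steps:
L = 216
S(X, E) = 12 + E
T(I) = 12 + I
U(N, m) = 3/m + m/N
(U(5, 7)*T(6))*(-14) = ((3/7 + 7/5)*(12 + 6))*(-14) = ((3*(⅐) + 7*(⅕))*18)*(-14) = ((3/7 + 7/5)*18)*(-14) = ((64/35)*18)*(-14) = (1152/35)*(-14) = -2304/5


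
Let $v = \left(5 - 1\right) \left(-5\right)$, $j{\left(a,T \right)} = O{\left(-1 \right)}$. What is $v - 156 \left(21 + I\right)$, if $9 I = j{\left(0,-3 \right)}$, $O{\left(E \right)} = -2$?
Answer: $- \frac{9784}{3} \approx -3261.3$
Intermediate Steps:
$j{\left(a,T \right)} = -2$
$I = - \frac{2}{9}$ ($I = \frac{1}{9} \left(-2\right) = - \frac{2}{9} \approx -0.22222$)
$v = -20$ ($v = 4 \left(-5\right) = -20$)
$v - 156 \left(21 + I\right) = -20 - 156 \left(21 - \frac{2}{9}\right) = -20 - \frac{9724}{3} = - \frac{9784}{3}$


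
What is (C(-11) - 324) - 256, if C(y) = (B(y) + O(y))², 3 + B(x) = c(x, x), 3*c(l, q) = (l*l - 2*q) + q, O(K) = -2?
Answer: 941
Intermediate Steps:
c(l, q) = -q/3 + l²/3 (c(l, q) = ((l*l - 2*q) + q)/3 = ((l² - 2*q) + q)/3 = (l² - q)/3 = -q/3 + l²/3)
B(x) = -3 - x/3 + x²/3 (B(x) = -3 + (-x/3 + x²/3) = -3 - x/3 + x²/3)
C(y) = (-5 - y/3 + y²/3)² (C(y) = ((-3 - y/3 + y²/3) - 2)² = (-5 - y/3 + y²/3)²)
(C(-11) - 324) - 256 = ((15 - 11 - 1*(-11)²)²/9 - 324) - 256 = ((15 - 11 - 1*121)²/9 - 324) - 256 = ((15 - 11 - 121)²/9 - 324) - 256 = ((⅑)*(-117)² - 324) - 256 = ((⅑)*13689 - 324) - 256 = (1521 - 324) - 256 = 1197 - 256 = 941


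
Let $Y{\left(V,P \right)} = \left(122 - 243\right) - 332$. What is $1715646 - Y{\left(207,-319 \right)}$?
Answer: $1716099$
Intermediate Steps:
$Y{\left(V,P \right)} = -453$ ($Y{\left(V,P \right)} = -121 - 332 = -453$)
$1715646 - Y{\left(207,-319 \right)} = 1715646 - -453 = 1715646 + 453 = 1716099$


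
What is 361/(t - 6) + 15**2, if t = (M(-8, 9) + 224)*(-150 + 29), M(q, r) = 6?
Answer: 6262739/27836 ≈ 224.99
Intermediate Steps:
t = -27830 (t = (6 + 224)*(-150 + 29) = 230*(-121) = -27830)
361/(t - 6) + 15**2 = 361/(-27830 - 6) + 15**2 = 361/(-27836) + 225 = -1/27836*361 + 225 = -361/27836 + 225 = 6262739/27836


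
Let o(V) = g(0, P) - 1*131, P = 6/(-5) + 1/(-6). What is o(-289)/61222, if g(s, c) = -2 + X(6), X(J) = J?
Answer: -127/61222 ≈ -0.0020744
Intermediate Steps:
P = -41/30 (P = 6*(-⅕) + 1*(-⅙) = -6/5 - ⅙ = -41/30 ≈ -1.3667)
g(s, c) = 4 (g(s, c) = -2 + 6 = 4)
o(V) = -127 (o(V) = 4 - 1*131 = 4 - 131 = -127)
o(-289)/61222 = -127/61222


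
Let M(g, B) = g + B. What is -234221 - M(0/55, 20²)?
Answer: -234621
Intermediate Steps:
M(g, B) = B + g
-234221 - M(0/55, 20²) = -234221 - (20² + 0/55) = -234221 - (400 + 0*(1/55)) = -234221 - (400 + 0) = -234221 - 1*400 = -234221 - 400 = -234621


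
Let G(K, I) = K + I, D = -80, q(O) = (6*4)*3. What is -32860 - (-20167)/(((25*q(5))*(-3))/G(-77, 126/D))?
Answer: -7034375119/216000 ≈ -32567.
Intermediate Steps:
q(O) = 72 (q(O) = 24*3 = 72)
G(K, I) = I + K
-32860 - (-20167)/(((25*q(5))*(-3))/G(-77, 126/D)) = -32860 - (-20167)/(((25*72)*(-3))/(126/(-80) - 77)) = -32860 - (-20167)/((1800*(-3))/(126*(-1/80) - 77)) = -32860 - (-20167)/((-5400/(-63/40 - 77))) = -32860 - (-20167)/((-5400/(-3143/40))) = -32860 - (-20167)/((-5400*(-40/3143))) = -32860 - (-20167)/216000/3143 = -32860 - (-20167)*3143/216000 = -32860 - 1*(-63384881/216000) = -32860 + 63384881/216000 = -7034375119/216000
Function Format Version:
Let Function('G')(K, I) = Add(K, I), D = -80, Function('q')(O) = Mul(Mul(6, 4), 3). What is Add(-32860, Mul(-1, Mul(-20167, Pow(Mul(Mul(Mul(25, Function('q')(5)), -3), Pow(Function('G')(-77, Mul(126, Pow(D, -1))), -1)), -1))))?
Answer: Rational(-7034375119, 216000) ≈ -32567.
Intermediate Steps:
Function('q')(O) = 72 (Function('q')(O) = Mul(24, 3) = 72)
Function('G')(K, I) = Add(I, K)
Add(-32860, Mul(-1, Mul(-20167, Pow(Mul(Mul(Mul(25, Function('q')(5)), -3), Pow(Function('G')(-77, Mul(126, Pow(D, -1))), -1)), -1)))) = Add(-32860, Mul(-1, Mul(-20167, Pow(Mul(Mul(Mul(25, 72), -3), Pow(Add(Mul(126, Pow(-80, -1)), -77), -1)), -1)))) = Add(-32860, Mul(-1, Mul(-20167, Pow(Mul(Mul(1800, -3), Pow(Add(Mul(126, Rational(-1, 80)), -77), -1)), -1)))) = Add(-32860, Mul(-1, Mul(-20167, Pow(Mul(-5400, Pow(Add(Rational(-63, 40), -77), -1)), -1)))) = Add(-32860, Mul(-1, Mul(-20167, Pow(Mul(-5400, Pow(Rational(-3143, 40), -1)), -1)))) = Add(-32860, Mul(-1, Mul(-20167, Pow(Mul(-5400, Rational(-40, 3143)), -1)))) = Add(-32860, Mul(-1, Mul(-20167, Pow(Rational(216000, 3143), -1)))) = Add(-32860, Mul(-1, Mul(-20167, Rational(3143, 216000)))) = Add(-32860, Mul(-1, Rational(-63384881, 216000))) = Add(-32860, Rational(63384881, 216000)) = Rational(-7034375119, 216000)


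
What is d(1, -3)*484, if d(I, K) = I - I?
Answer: 0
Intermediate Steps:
d(I, K) = 0
d(1, -3)*484 = 0*484 = 0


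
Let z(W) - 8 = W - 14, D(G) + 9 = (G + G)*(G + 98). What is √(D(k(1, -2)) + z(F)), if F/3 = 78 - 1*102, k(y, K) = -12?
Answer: 3*I*√239 ≈ 46.379*I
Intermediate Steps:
D(G) = -9 + 2*G*(98 + G) (D(G) = -9 + (G + G)*(G + 98) = -9 + (2*G)*(98 + G) = -9 + 2*G*(98 + G))
F = -72 (F = 3*(78 - 1*102) = 3*(78 - 102) = 3*(-24) = -72)
z(W) = -6 + W (z(W) = 8 + (W - 14) = 8 + (-14 + W) = -6 + W)
√(D(k(1, -2)) + z(F)) = √((-9 + 2*(-12)² + 196*(-12)) + (-6 - 72)) = √((-9 + 2*144 - 2352) - 78) = √((-9 + 288 - 2352) - 78) = √(-2073 - 78) = √(-2151) = 3*I*√239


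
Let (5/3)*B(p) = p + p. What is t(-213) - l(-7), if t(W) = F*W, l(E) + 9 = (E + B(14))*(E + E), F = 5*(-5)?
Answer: 27356/5 ≈ 5471.2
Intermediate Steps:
B(p) = 6*p/5 (B(p) = 3*(p + p)/5 = 3*(2*p)/5 = 6*p/5)
F = -25
l(E) = -9 + 2*E*(84/5 + E) (l(E) = -9 + (E + (6/5)*14)*(E + E) = -9 + (E + 84/5)*(2*E) = -9 + (84/5 + E)*(2*E) = -9 + 2*E*(84/5 + E))
t(W) = -25*W
t(-213) - l(-7) = -25*(-213) - (-9 + 2*(-7)**2 + (168/5)*(-7)) = 5325 - (-9 + 2*49 - 1176/5) = 5325 - (-9 + 98 - 1176/5) = 5325 - 1*(-731/5) = 5325 + 731/5 = 27356/5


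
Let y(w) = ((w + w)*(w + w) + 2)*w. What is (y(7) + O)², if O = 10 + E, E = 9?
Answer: 1974025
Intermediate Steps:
O = 19 (O = 10 + 9 = 19)
y(w) = w*(2 + 4*w²) (y(w) = ((2*w)*(2*w) + 2)*w = (4*w² + 2)*w = (2 + 4*w²)*w = w*(2 + 4*w²))
(y(7) + O)² = ((2*7 + 4*7³) + 19)² = ((14 + 4*343) + 19)² = ((14 + 1372) + 19)² = (1386 + 19)² = 1405² = 1974025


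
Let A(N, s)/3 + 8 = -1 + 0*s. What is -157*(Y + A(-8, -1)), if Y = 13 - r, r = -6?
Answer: 1256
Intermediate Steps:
A(N, s) = -27 (A(N, s) = -24 + 3*(-1 + 0*s) = -24 + 3*(-1 + 0) = -24 + 3*(-1) = -24 - 3 = -27)
Y = 19 (Y = 13 - 1*(-6) = 13 + 6 = 19)
-157*(Y + A(-8, -1)) = -157*(19 - 27) = -157*(-8) = 1256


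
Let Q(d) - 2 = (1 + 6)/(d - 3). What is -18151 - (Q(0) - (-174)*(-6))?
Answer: -51320/3 ≈ -17107.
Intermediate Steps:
Q(d) = 2 + 7/(-3 + d) (Q(d) = 2 + (1 + 6)/(d - 3) = 2 + 7/(-3 + d))
-18151 - (Q(0) - (-174)*(-6)) = -18151 - ((1 + 2*0)/(-3 + 0) - (-174)*(-6)) = -18151 - ((1 + 0)/(-3) - 58*18) = -18151 - (-1/3*1 - 1044) = -18151 - (-1/3 - 1044) = -18151 - 1*(-3133/3) = -18151 + 3133/3 = -51320/3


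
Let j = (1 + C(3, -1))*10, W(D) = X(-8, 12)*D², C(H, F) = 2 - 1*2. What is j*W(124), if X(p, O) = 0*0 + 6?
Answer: 922560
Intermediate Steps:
C(H, F) = 0 (C(H, F) = 2 - 2 = 0)
X(p, O) = 6 (X(p, O) = 0 + 6 = 6)
W(D) = 6*D²
j = 10 (j = (1 + 0)*10 = 1*10 = 10)
j*W(124) = 10*(6*124²) = 10*(6*15376) = 10*92256 = 922560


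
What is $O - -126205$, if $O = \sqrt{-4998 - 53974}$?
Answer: $126205 + 2 i \sqrt{14743} \approx 1.2621 \cdot 10^{5} + 242.84 i$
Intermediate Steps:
$O = 2 i \sqrt{14743}$ ($O = \sqrt{-58972} = 2 i \sqrt{14743} \approx 242.84 i$)
$O - -126205 = 2 i \sqrt{14743} - -126205 = 2 i \sqrt{14743} + 126205 = 126205 + 2 i \sqrt{14743}$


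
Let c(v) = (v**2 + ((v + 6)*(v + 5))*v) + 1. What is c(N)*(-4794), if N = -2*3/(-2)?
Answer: -1083444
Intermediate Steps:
N = 3 (N = -6*(-1/2) = 3)
c(v) = 1 + v**2 + v*(5 + v)*(6 + v) (c(v) = (v**2 + ((6 + v)*(5 + v))*v) + 1 = (v**2 + ((5 + v)*(6 + v))*v) + 1 = (v**2 + v*(5 + v)*(6 + v)) + 1 = 1 + v**2 + v*(5 + v)*(6 + v))
c(N)*(-4794) = (1 + 3**3 + 12*3**2 + 30*3)*(-4794) = (1 + 27 + 12*9 + 90)*(-4794) = (1 + 27 + 108 + 90)*(-4794) = 226*(-4794) = -1083444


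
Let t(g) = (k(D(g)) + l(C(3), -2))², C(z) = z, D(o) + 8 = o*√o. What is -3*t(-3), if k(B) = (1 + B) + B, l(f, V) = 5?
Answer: 24 - 360*I*√3 ≈ 24.0 - 623.54*I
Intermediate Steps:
D(o) = -8 + o^(3/2) (D(o) = -8 + o*√o = -8 + o^(3/2))
k(B) = 1 + 2*B
t(g) = (-10 + 2*g^(3/2))² (t(g) = ((1 + 2*(-8 + g^(3/2))) + 5)² = ((1 + (-16 + 2*g^(3/2))) + 5)² = ((-15 + 2*g^(3/2)) + 5)² = (-10 + 2*g^(3/2))²)
-3*t(-3) = -12*(-5 + (-3)^(3/2))² = -12*(-5 - 3*I*√3)²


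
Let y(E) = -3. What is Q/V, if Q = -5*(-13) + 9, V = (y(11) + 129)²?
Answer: 37/7938 ≈ 0.0046611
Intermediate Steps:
V = 15876 (V = (-3 + 129)² = 126² = 15876)
Q = 74 (Q = 65 + 9 = 74)
Q/V = 74/15876 = 74*(1/15876) = 37/7938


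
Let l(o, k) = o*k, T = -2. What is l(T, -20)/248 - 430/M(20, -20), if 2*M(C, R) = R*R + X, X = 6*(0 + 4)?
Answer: -6135/3286 ≈ -1.8670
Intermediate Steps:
X = 24 (X = 6*4 = 24)
l(o, k) = k*o
M(C, R) = 12 + R²/2 (M(C, R) = (R*R + 24)/2 = (R² + 24)/2 = (24 + R²)/2 = 12 + R²/2)
l(T, -20)/248 - 430/M(20, -20) = -20*(-2)/248 - 430/(12 + (½)*(-20)²) = 40*(1/248) - 430/(12 + (½)*400) = 5/31 - 430/(12 + 200) = 5/31 - 430/212 = 5/31 - 430*1/212 = 5/31 - 215/106 = -6135/3286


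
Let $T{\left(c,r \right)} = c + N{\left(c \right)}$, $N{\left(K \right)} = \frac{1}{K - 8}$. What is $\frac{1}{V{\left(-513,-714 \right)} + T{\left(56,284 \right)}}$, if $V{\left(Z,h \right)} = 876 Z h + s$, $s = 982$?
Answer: $\frac{48}{15401475361} \approx 3.1166 \cdot 10^{-9}$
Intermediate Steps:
$N{\left(K \right)} = \frac{1}{-8 + K}$
$V{\left(Z,h \right)} = 982 + 876 Z h$ ($V{\left(Z,h \right)} = 876 Z h + 982 = 982 + 876 Z h$)
$T{\left(c,r \right)} = c + \frac{1}{-8 + c}$
$\frac{1}{V{\left(-513,-714 \right)} + T{\left(56,284 \right)}} = \frac{1}{\left(982 + 876 \left(-513\right) \left(-714\right)\right) + \frac{1 + 56 \left(-8 + 56\right)}{-8 + 56}} = \frac{1}{\left(982 + 320863032\right) + \frac{1 + 56 \cdot 48}{48}} = \frac{1}{320864014 + \frac{1 + 2688}{48}} = \frac{1}{320864014 + \frac{1}{48} \cdot 2689} = \frac{1}{320864014 + \frac{2689}{48}} = \frac{1}{\frac{15401475361}{48}} = \frac{48}{15401475361}$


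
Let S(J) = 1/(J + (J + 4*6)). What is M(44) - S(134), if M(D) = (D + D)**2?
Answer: 2261247/292 ≈ 7744.0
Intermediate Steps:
M(D) = 4*D**2 (M(D) = (2*D)**2 = 4*D**2)
S(J) = 1/(24 + 2*J) (S(J) = 1/(J + (J + 24)) = 1/(J + (24 + J)) = 1/(24 + 2*J))
M(44) - S(134) = 4*44**2 - 1/(2*(12 + 134)) = 4*1936 - 1/(2*146) = 7744 - 1/(2*146) = 7744 - 1*1/292 = 7744 - 1/292 = 2261247/292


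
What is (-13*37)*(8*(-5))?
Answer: 19240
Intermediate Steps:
(-13*37)*(8*(-5)) = -481*(-40) = 19240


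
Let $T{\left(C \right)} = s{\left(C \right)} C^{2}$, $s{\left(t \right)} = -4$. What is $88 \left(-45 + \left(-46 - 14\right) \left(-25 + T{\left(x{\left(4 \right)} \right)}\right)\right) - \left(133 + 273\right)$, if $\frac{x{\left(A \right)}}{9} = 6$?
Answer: $61713554$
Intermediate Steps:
$x{\left(A \right)} = 54$ ($x{\left(A \right)} = 9 \cdot 6 = 54$)
$T{\left(C \right)} = - 4 C^{2}$
$88 \left(-45 + \left(-46 - 14\right) \left(-25 + T{\left(x{\left(4 \right)} \right)}\right)\right) - \left(133 + 273\right) = 88 \left(-45 + \left(-46 - 14\right) \left(-25 - 4 \cdot 54^{2}\right)\right) - \left(133 + 273\right) = 88 \left(-45 - 60 \left(-25 - 11664\right)\right) - 406 = 88 \left(-45 - -701340\right) - 406 = 88 \left(-45 + 701340\right) - 406 = 88 \cdot 701295 - 406 = 61713960 - 406 = 61713554$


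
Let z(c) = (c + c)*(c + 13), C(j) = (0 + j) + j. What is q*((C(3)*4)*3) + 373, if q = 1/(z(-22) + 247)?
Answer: 239911/643 ≈ 373.11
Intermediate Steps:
C(j) = 2*j (C(j) = j + j = 2*j)
z(c) = 2*c*(13 + c) (z(c) = (2*c)*(13 + c) = 2*c*(13 + c))
q = 1/643 (q = 1/(2*(-22)*(13 - 22) + 247) = 1/(2*(-22)*(-9) + 247) = 1/(396 + 247) = 1/643 ≈ 0.0015552)
q*((C(3)*4)*3) + 373 = (((2*3)*4)*3)/643 + 373 = ((6*4)*3)/643 + 373 = (24*3)/643 + 373 = (1/643)*72 + 373 = 72/643 + 373 = 239911/643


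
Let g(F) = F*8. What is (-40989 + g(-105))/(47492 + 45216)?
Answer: -41829/92708 ≈ -0.45119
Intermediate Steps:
g(F) = 8*F
(-40989 + g(-105))/(47492 + 45216) = (-40989 + 8*(-105))/(47492 + 45216) = (-40989 - 840)/92708 = -41829*1/92708 = -41829/92708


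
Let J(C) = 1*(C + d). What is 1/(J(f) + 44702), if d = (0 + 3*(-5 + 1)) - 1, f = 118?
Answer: 1/44807 ≈ 2.2318e-5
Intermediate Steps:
d = -13 (d = (0 + 3*(-4)) - 1 = (0 - 12) - 1 = -12 - 1 = -13)
J(C) = -13 + C (J(C) = 1*(C - 13) = 1*(-13 + C) = -13 + C)
1/(J(f) + 44702) = 1/((-13 + 118) + 44702) = 1/(105 + 44702) = 1/44807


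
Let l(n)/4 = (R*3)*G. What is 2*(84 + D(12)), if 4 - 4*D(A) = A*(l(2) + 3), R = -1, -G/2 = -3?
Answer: 584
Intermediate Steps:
G = 6 (G = -2*(-3) = 6)
l(n) = -72 (l(n) = 4*(-1*3*6) = 4*(-3*6) = 4*(-18) = -72)
D(A) = 1 + 69*A/4 (D(A) = 1 - A*(-72 + 3)/4 = 1 - A*(-69)/4 = 1 - (-69)*A/4 = 1 + 69*A/4)
2*(84 + D(12)) = 2*(84 + (1 + (69/4)*12)) = 2*(84 + (1 + 207)) = 2*(84 + 208) = 2*292 = 584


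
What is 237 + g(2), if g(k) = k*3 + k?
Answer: 245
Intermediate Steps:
g(k) = 4*k (g(k) = 3*k + k = 4*k)
237 + g(2) = 237 + 4*2 = 237 + 8 = 245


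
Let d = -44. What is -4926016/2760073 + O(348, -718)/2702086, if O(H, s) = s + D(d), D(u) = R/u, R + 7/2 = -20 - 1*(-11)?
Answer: -61657893892405/34542105572656 ≈ -1.7850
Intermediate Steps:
R = -25/2 (R = -7/2 + (-20 - 1*(-11)) = -7/2 + (-20 + 11) = -7/2 - 9 = -25/2 ≈ -12.500)
D(u) = -25/(2*u)
O(H, s) = 25/88 + s (O(H, s) = s - 25/2/(-44) = s - 25/2*(-1/44) = s + 25/88 = 25/88 + s)
-4926016/2760073 + O(348, -718)/2702086 = -4926016/2760073 + (25/88 - 718)/2702086 = -4926016*1/2760073 - 63159/88*1/2702086 = -259264/145267 - 63159/237783568 = -61657893892405/34542105572656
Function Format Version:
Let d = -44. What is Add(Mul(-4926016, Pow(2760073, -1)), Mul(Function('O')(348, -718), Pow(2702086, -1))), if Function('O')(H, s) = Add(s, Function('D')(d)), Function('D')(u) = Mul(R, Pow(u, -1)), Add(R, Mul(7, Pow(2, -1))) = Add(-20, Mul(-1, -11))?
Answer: Rational(-61657893892405, 34542105572656) ≈ -1.7850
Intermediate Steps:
R = Rational(-25, 2) (R = Add(Rational(-7, 2), Add(-20, Mul(-1, -11))) = Add(Rational(-7, 2), Add(-20, 11)) = Add(Rational(-7, 2), -9) = Rational(-25, 2) ≈ -12.500)
Function('D')(u) = Mul(Rational(-25, 2), Pow(u, -1))
Function('O')(H, s) = Add(Rational(25, 88), s) (Function('O')(H, s) = Add(s, Mul(Rational(-25, 2), Pow(-44, -1))) = Add(s, Mul(Rational(-25, 2), Rational(-1, 44))) = Add(s, Rational(25, 88)) = Add(Rational(25, 88), s))
Add(Mul(-4926016, Pow(2760073, -1)), Mul(Function('O')(348, -718), Pow(2702086, -1))) = Add(Mul(-4926016, Pow(2760073, -1)), Mul(Add(Rational(25, 88), -718), Pow(2702086, -1))) = Add(Mul(-4926016, Rational(1, 2760073)), Mul(Rational(-63159, 88), Rational(1, 2702086))) = Add(Rational(-259264, 145267), Rational(-63159, 237783568)) = Rational(-61657893892405, 34542105572656)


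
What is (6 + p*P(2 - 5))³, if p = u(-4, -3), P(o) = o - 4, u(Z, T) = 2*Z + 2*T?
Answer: 1124864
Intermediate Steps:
u(Z, T) = 2*T + 2*Z
P(o) = -4 + o
p = -14 (p = 2*(-3) + 2*(-4) = -6 - 8 = -14)
(6 + p*P(2 - 5))³ = (6 - 14*(-4 + (2 - 5)))³ = (6 - 14*(-4 - 3))³ = (6 - 14*(-7))³ = (6 + 98)³ = 104³ = 1124864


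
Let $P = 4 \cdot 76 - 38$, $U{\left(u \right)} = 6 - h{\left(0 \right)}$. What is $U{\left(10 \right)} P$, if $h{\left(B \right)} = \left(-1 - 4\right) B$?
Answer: $1596$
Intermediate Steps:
$h{\left(B \right)} = - 5 B$
$U{\left(u \right)} = 6$ ($U{\left(u \right)} = 6 - \left(-5\right) 0 = 6 - 0 = 6 + 0 = 6$)
$P = 266$ ($P = 304 - 38 = 266$)
$U{\left(10 \right)} P = 6 \cdot 266 = 1596$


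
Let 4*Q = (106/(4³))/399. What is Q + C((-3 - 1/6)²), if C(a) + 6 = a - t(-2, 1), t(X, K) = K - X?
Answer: 157631/153216 ≈ 1.0288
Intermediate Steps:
C(a) = -9 + a (C(a) = -6 + (a - (1 - 1*(-2))) = -6 + (a - (1 + 2)) = -6 + (a - 1*3) = -6 + (a - 3) = -6 + (-3 + a) = -9 + a)
Q = 53/51072 (Q = ((106/(4³))/399)/4 = ((106/64)*(1/399))/4 = ((106*(1/64))*(1/399))/4 = ((53/32)*(1/399))/4 = (¼)*(53/12768) = 53/51072 ≈ 0.0010378)
Q + C((-3 - 1/6)²) = 53/51072 + (-9 + (-3 - 1/6)²) = 53/51072 + (-9 + (-3 - 1*⅙)²) = 53/51072 + (-9 + (-3 - ⅙)²) = 53/51072 + (-9 + (-19/6)²) = 53/51072 + (-9 + 361/36) = 53/51072 + 37/36 = 157631/153216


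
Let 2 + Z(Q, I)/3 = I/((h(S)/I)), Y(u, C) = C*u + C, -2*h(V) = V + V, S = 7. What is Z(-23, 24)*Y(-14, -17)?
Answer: -391170/7 ≈ -55881.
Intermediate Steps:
h(V) = -V (h(V) = -(V + V)/2 = -V)
Y(u, C) = C + C*u
Z(Q, I) = -6 - 3*I²/7 (Z(Q, I) = -6 + 3*(I/(((-1*7)/I))) = -6 + 3*(I/((-7/I))) = -6 + 3*(I*(-I/7)) = -6 + 3*(-I²/7) = -6 - 3*I²/7)
Z(-23, 24)*Y(-14, -17) = (-6 - 3/7*24²)*(-17*(1 - 14)) = (-6 - 3/7*576)*(-17*(-13)) = (-6 - 1728/7)*221 = -1770/7*221 = -391170/7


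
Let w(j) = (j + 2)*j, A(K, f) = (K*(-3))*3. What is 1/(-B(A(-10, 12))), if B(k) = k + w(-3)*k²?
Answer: -1/24390 ≈ -4.1000e-5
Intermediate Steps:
A(K, f) = -9*K (A(K, f) = -3*K*3 = -9*K)
w(j) = j*(2 + j) (w(j) = (2 + j)*j = j*(2 + j))
B(k) = k + 3*k² (B(k) = k + (-3*(2 - 3))*k² = k + (-3*(-1))*k² = k + 3*k²)
1/(-B(A(-10, 12))) = 1/(-(-9*(-10))*(1 + 3*(-9*(-10)))) = 1/(-90*(1 + 3*90)) = 1/(-90*(1 + 270)) = 1/(-90*271) = 1/(-1*24390) = 1/(-24390) = -1/24390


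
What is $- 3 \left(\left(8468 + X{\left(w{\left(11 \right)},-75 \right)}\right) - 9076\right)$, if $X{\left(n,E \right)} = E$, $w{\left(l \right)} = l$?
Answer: $2049$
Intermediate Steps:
$- 3 \left(\left(8468 + X{\left(w{\left(11 \right)},-75 \right)}\right) - 9076\right) = - 3 \left(\left(8468 - 75\right) - 9076\right) = - 3 \left(8393 - 9076\right) = \left(-3\right) \left(-683\right) = 2049$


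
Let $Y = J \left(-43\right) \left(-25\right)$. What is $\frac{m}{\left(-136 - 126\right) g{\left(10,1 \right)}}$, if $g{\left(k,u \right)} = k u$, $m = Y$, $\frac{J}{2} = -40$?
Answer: $\frac{4300}{131} \approx 32.824$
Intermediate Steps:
$J = -80$ ($J = 2 \left(-40\right) = -80$)
$Y = -86000$ ($Y = \left(-80\right) \left(-43\right) \left(-25\right) = 3440 \left(-25\right) = -86000$)
$m = -86000$
$\frac{m}{\left(-136 - 126\right) g{\left(10,1 \right)}} = - \frac{86000}{\left(-136 - 126\right) 10 \cdot 1} = - \frac{86000}{\left(-262\right) 10} = - \frac{86000}{-2620} = \left(-86000\right) \left(- \frac{1}{2620}\right) = \frac{4300}{131}$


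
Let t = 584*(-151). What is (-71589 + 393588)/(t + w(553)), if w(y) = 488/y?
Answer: -59355149/16255088 ≈ -3.6515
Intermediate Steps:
t = -88184
(-71589 + 393588)/(t + w(553)) = (-71589 + 393588)/(-88184 + 488/553) = 321999/(-88184 + 488*(1/553)) = 321999/(-88184 + 488/553) = 321999/(-48765264/553) = 321999*(-553/48765264) = -59355149/16255088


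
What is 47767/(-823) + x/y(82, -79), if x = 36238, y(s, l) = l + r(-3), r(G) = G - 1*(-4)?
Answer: -16774850/32097 ≈ -522.63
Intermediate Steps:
r(G) = 4 + G (r(G) = G + 4 = 4 + G)
y(s, l) = 1 + l (y(s, l) = l + (4 - 3) = l + 1 = 1 + l)
47767/(-823) + x/y(82, -79) = 47767/(-823) + 36238/(1 - 79) = 47767*(-1/823) + 36238/(-78) = -47767/823 + 36238*(-1/78) = -47767/823 - 18119/39 = -16774850/32097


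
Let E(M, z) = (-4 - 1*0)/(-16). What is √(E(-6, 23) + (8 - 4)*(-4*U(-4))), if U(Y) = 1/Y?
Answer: √17/2 ≈ 2.0616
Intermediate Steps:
U(Y) = 1/Y
E(M, z) = ¼ (E(M, z) = (-4 + 0)*(-1/16) = -4*(-1/16) = ¼)
√(E(-6, 23) + (8 - 4)*(-4*U(-4))) = √(¼ + (8 - 4)*(-4/(-4))) = √(¼ + 4*(-4*(-¼))) = √(¼ + 4*1) = √(¼ + 4) = √(17/4) = √17/2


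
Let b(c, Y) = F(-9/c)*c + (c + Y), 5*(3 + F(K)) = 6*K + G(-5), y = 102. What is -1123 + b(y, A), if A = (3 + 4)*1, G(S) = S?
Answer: -7164/5 ≈ -1432.8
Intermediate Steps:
A = 7 (A = 7*1 = 7)
F(K) = -4 + 6*K/5 (F(K) = -3 + (6*K - 5)/5 = -3 + (-5 + 6*K)/5 = -3 + (-1 + 6*K/5) = -4 + 6*K/5)
b(c, Y) = Y + c + c*(-4 - 54/(5*c)) (b(c, Y) = (-4 + 6*(-9/c)/5)*c + (c + Y) = (-4 - 54/(5*c))*c + (Y + c) = c*(-4 - 54/(5*c)) + (Y + c) = Y + c + c*(-4 - 54/(5*c)))
-1123 + b(y, A) = -1123 + (-54/5 + 7 - 3*102) = -1123 + (-54/5 + 7 - 306) = -1123 - 1549/5 = -7164/5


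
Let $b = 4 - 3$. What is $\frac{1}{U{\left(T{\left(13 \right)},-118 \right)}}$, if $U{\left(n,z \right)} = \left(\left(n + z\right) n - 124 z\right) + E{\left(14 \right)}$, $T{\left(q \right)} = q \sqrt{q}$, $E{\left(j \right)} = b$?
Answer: $\frac{8415}{126328936} + \frac{767 \sqrt{13}}{126328936} \approx 8.8503 \cdot 10^{-5}$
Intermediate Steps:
$b = 1$ ($b = 4 - 3 = 1$)
$E{\left(j \right)} = 1$
$T{\left(q \right)} = q^{\frac{3}{2}}$
$U{\left(n,z \right)} = 1 - 124 z + n \left(n + z\right)$ ($U{\left(n,z \right)} = \left(\left(n + z\right) n - 124 z\right) + 1 = \left(n \left(n + z\right) - 124 z\right) + 1 = \left(- 124 z + n \left(n + z\right)\right) + 1 = 1 - 124 z + n \left(n + z\right)$)
$\frac{1}{U{\left(T{\left(13 \right)},-118 \right)}} = \frac{1}{1 + \left(13^{\frac{3}{2}}\right)^{2} - -14632 + 13^{\frac{3}{2}} \left(-118\right)} = \frac{1}{1 + \left(13 \sqrt{13}\right)^{2} + 14632 + 13 \sqrt{13} \left(-118\right)} = \frac{1}{1 + 2197 + 14632 - 1534 \sqrt{13}} = \frac{1}{16830 - 1534 \sqrt{13}}$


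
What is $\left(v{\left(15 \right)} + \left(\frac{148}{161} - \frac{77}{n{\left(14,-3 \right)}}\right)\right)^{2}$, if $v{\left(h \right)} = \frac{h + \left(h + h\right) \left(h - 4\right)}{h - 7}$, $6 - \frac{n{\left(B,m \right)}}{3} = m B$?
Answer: $\frac{1017526125625}{537497856} \approx 1893.1$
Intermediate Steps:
$n{\left(B,m \right)} = 18 - 3 B m$ ($n{\left(B,m \right)} = 18 - 3 m B = 18 - 3 B m$)
$v{\left(h \right)} = \frac{h + 2 h \left(-4 + h\right)}{-7 + h}$
$\left(v{\left(15 \right)} + \left(\frac{148}{161} - \frac{77}{n{\left(14,-3 \right)}}\right)\right)^{2} = \left(\frac{15 \left(-7 + 2 \cdot 15\right)}{-7 + 15} + \left(\frac{148}{161} - \frac{77}{18 - 42 \left(-3\right)}\right)\right)^{2} = \left(\frac{15 \left(-7 + 30\right)}{8} + \left(148 \cdot \frac{1}{161} - \frac{77}{18 + 126}\right)\right)^{2} = \left(15 \cdot \frac{1}{8} \cdot 23 + \left(\frac{148}{161} - \frac{77}{144}\right)\right)^{2} = \left(\frac{345}{8} + \left(\frac{148}{161} - \frac{77}{144}\right)\right)^{2} = \left(\frac{345}{8} + \frac{8915}{23184}\right)^{2} = \left(\frac{1008725}{23184}\right)^{2} = \frac{1017526125625}{537497856}$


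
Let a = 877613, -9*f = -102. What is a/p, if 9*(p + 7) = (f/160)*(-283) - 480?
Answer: -1895644080/135131 ≈ -14028.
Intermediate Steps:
f = 34/3 (f = -⅑*(-102) = 34/3 ≈ 11.333)
p = -135131/2160 (p = -7 + (((34/3)/160)*(-283) - 480)/9 = -7 + (((34/3)*(1/160))*(-283) - 480)/9 = -7 + ((17/240)*(-283) - 480)/9 = -7 + (-4811/240 - 480)/9 = -7 + (⅑)*(-120011/240) = -7 - 120011/2160 = -135131/2160 ≈ -62.561)
a/p = 877613/(-135131/2160) = 877613*(-2160/135131) = -1895644080/135131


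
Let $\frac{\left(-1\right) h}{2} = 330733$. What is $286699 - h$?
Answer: $948165$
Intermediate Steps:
$h = -661466$ ($h = \left(-2\right) 330733 = -661466$)
$286699 - h = 286699 - -661466 = 286699 + 661466 = 948165$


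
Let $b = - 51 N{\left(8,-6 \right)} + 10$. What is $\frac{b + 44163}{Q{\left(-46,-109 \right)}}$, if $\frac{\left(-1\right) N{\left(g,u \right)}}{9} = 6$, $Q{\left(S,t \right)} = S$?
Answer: $- \frac{46927}{46} \approx -1020.2$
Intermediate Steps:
$N{\left(g,u \right)} = -54$ ($N{\left(g,u \right)} = \left(-9\right) 6 = -54$)
$b = 2764$ ($b = \left(-51\right) \left(-54\right) + 10 = 2754 + 10 = 2764$)
$\frac{b + 44163}{Q{\left(-46,-109 \right)}} = \frac{2764 + 44163}{-46} = 46927 \left(- \frac{1}{46}\right) = - \frac{46927}{46}$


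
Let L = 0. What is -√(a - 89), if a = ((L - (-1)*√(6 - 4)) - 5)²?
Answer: -I*√(89 - (5 - √2)²) ≈ -8.726*I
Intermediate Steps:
a = (-5 + √2)² (a = ((0 - (-1)*√(6 - 4)) - 5)² = ((0 - (-1)*√2) - 5)² = ((0 + √2) - 5)² = (√2 - 5)² = (-5 + √2)² ≈ 12.858)
-√(a - 89) = -√((-5 + √2)² - 89) = -√(-89 + (-5 + √2)²)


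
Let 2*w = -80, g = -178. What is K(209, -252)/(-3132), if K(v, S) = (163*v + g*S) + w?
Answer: -78883/3132 ≈ -25.186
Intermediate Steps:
w = -40 (w = (1/2)*(-80) = -40)
K(v, S) = -40 - 178*S + 163*v (K(v, S) = (163*v - 178*S) - 40 = (-178*S + 163*v) - 40 = -40 - 178*S + 163*v)
K(209, -252)/(-3132) = (-40 - 178*(-252) + 163*209)/(-3132) = (-40 + 44856 + 34067)*(-1/3132) = 78883*(-1/3132) = -78883/3132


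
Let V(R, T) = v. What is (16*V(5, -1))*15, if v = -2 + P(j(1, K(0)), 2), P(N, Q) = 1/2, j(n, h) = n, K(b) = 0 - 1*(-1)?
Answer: -360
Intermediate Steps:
K(b) = 1 (K(b) = 0 + 1 = 1)
P(N, Q) = 1/2 (P(N, Q) = 1*(1/2) = 1/2)
v = -3/2 (v = -2 + 1/2 = -3/2 ≈ -1.5000)
V(R, T) = -3/2
(16*V(5, -1))*15 = (16*(-3/2))*15 = -24*15 = -360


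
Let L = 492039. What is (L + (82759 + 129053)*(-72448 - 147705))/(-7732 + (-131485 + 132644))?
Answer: 15543518399/2191 ≈ 7.0943e+6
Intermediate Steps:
(L + (82759 + 129053)*(-72448 - 147705))/(-7732 + (-131485 + 132644)) = (492039 + (82759 + 129053)*(-72448 - 147705))/(-7732 + (-131485 + 132644)) = (492039 + 211812*(-220153))/(-7732 + 1159) = (492039 - 46631047236)/(-6573) = -46630555197*(-1/6573) = 15543518399/2191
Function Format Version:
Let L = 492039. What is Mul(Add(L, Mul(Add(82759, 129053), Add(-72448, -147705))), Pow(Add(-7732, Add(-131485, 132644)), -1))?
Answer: Rational(15543518399, 2191) ≈ 7.0943e+6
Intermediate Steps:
Mul(Add(L, Mul(Add(82759, 129053), Add(-72448, -147705))), Pow(Add(-7732, Add(-131485, 132644)), -1)) = Mul(Add(492039, Mul(Add(82759, 129053), Add(-72448, -147705))), Pow(Add(-7732, Add(-131485, 132644)), -1)) = Mul(Add(492039, Mul(211812, -220153)), Pow(Add(-7732, 1159), -1)) = Mul(Add(492039, -46631047236), Pow(-6573, -1)) = Mul(-46630555197, Rational(-1, 6573)) = Rational(15543518399, 2191)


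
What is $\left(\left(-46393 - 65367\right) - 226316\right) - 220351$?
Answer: $-558427$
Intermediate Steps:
$\left(\left(-46393 - 65367\right) - 226316\right) - 220351 = \left(-111760 - 226316\right) - 220351 = -338076 - 220351 = -558427$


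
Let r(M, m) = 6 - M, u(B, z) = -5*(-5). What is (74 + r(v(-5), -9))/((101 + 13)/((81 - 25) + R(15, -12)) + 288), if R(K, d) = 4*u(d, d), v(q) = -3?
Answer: 2158/7507 ≈ 0.28747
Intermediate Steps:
u(B, z) = 25
R(K, d) = 100 (R(K, d) = 4*25 = 100)
(74 + r(v(-5), -9))/((101 + 13)/((81 - 25) + R(15, -12)) + 288) = (74 + (6 - 1*(-3)))/((101 + 13)/((81 - 25) + 100) + 288) = (74 + (6 + 3))/(114/(56 + 100) + 288) = (74 + 9)/(114/156 + 288) = 83/(114*(1/156) + 288) = 83/(19/26 + 288) = 83/(7507/26) = 83*(26/7507) = 2158/7507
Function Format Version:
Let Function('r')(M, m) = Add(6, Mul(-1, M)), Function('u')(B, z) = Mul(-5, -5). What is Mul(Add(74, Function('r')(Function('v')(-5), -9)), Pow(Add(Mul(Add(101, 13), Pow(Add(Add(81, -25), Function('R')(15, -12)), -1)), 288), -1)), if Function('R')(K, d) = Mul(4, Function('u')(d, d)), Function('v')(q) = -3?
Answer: Rational(2158, 7507) ≈ 0.28747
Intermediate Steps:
Function('u')(B, z) = 25
Function('R')(K, d) = 100 (Function('R')(K, d) = Mul(4, 25) = 100)
Mul(Add(74, Function('r')(Function('v')(-5), -9)), Pow(Add(Mul(Add(101, 13), Pow(Add(Add(81, -25), Function('R')(15, -12)), -1)), 288), -1)) = Mul(Add(74, Add(6, Mul(-1, -3))), Pow(Add(Mul(Add(101, 13), Pow(Add(Add(81, -25), 100), -1)), 288), -1)) = Mul(Add(74, Add(6, 3)), Pow(Add(Mul(114, Pow(Add(56, 100), -1)), 288), -1)) = Mul(Add(74, 9), Pow(Add(Mul(114, Pow(156, -1)), 288), -1)) = Mul(83, Pow(Add(Mul(114, Rational(1, 156)), 288), -1)) = Mul(83, Pow(Add(Rational(19, 26), 288), -1)) = Mul(83, Pow(Rational(7507, 26), -1)) = Mul(83, Rational(26, 7507)) = Rational(2158, 7507)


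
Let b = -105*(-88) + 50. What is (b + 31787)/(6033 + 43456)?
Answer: 41077/49489 ≈ 0.83002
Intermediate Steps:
b = 9290 (b = 9240 + 50 = 9290)
(b + 31787)/(6033 + 43456) = (9290 + 31787)/(6033 + 43456) = 41077/49489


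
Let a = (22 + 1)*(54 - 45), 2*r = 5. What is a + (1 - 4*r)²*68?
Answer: 5715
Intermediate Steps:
r = 5/2 (r = (½)*5 = 5/2 ≈ 2.5000)
a = 207 (a = 23*9 = 207)
a + (1 - 4*r)²*68 = 207 + (1 - 4*5/2)²*68 = 207 + (1 - 10)²*68 = 207 + (-9)²*68 = 207 + 81*68 = 207 + 5508 = 5715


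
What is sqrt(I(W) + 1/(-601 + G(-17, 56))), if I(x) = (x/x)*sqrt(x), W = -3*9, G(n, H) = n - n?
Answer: sqrt(-601 + 1083603*I*sqrt(3))/601 ≈ 1.6116 + 1.6121*I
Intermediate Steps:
G(n, H) = 0
W = -27
I(x) = sqrt(x) (I(x) = 1*sqrt(x) = sqrt(x))
sqrt(I(W) + 1/(-601 + G(-17, 56))) = sqrt(sqrt(-27) + 1/(-601 + 0)) = sqrt(3*I*sqrt(3) + 1/(-601)) = sqrt(3*I*sqrt(3) - 1/601) = sqrt(-1/601 + 3*I*sqrt(3))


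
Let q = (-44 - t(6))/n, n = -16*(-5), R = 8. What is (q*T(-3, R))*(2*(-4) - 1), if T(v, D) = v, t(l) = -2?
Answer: -567/40 ≈ -14.175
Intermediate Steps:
n = 80
q = -21/40 (q = (-44 - 1*(-2))/80 = (-44 + 2)*(1/80) = -42*1/80 = -21/40 ≈ -0.52500)
(q*T(-3, R))*(2*(-4) - 1) = (-21/40*(-3))*(2*(-4) - 1) = 63*(-8 - 1)/40 = (63/40)*(-9) = -567/40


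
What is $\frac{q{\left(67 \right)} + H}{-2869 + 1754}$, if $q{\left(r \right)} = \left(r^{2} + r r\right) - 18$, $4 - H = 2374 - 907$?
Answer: $- \frac{7497}{1115} \approx -6.7238$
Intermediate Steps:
$H = -1463$ ($H = 4 - \left(2374 - 907\right) = 4 - 1467 = -1463$)
$q{\left(r \right)} = -18 + 2 r^{2}$ ($q{\left(r \right)} = \left(r^{2} + r^{2}\right) - 18 = 2 r^{2} - 18 = -18 + 2 r^{2}$)
$\frac{q{\left(67 \right)} + H}{-2869 + 1754} = \frac{\left(-18 + 2 \cdot 67^{2}\right) - 1463}{-2869 + 1754} = \frac{\left(-18 + 2 \cdot 4489\right) - 1463}{-1115} = \left(\left(-18 + 8978\right) - 1463\right) \left(- \frac{1}{1115}\right) = \left(8960 - 1463\right) \left(- \frac{1}{1115}\right) = 7497 \left(- \frac{1}{1115}\right) = - \frac{7497}{1115}$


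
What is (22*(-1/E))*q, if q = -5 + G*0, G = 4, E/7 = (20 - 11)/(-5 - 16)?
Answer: -110/3 ≈ -36.667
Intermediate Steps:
E = -3 (E = 7*((20 - 11)/(-5 - 16)) = 7*(9/(-21)) = 7*(9*(-1/21)) = 7*(-3/7) = -3)
q = -5 (q = -5 + 4*0 = -5 + 0 = -5)
(22*(-1/E))*q = (22*(-1/(-3)))*(-5) = (22*(-1*(-⅓)))*(-5) = (22*(⅓))*(-5) = (22/3)*(-5) = -110/3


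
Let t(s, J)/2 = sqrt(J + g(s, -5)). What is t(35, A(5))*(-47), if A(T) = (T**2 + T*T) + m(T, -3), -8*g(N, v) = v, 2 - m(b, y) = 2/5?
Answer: -47*sqrt(20890)/10 ≈ -679.31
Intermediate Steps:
m(b, y) = 8/5 (m(b, y) = 2 - 2/5 = 8/5)
g(N, v) = -v/8
A(T) = 8/5 + 2*T**2 (A(T) = (T**2 + T*T) + 8/5 = (T**2 + T**2) + 8/5 = 2*T**2 + 8/5 = 8/5 + 2*T**2)
t(s, J) = 2*sqrt(5/8 + J) (t(s, J) = 2*sqrt(J - 1/8*(-5)) = 2*sqrt(J + 5/8) = 2*sqrt(5/8 + J))
t(35, A(5))*(-47) = (sqrt(10 + 16*(8/5 + 2*5**2))/2)*(-47) = (sqrt(10 + 16*(8/5 + 2*25))/2)*(-47) = (sqrt(10 + 16*(8/5 + 50))/2)*(-47) = (sqrt(10 + 16*(258/5))/2)*(-47) = (sqrt(10 + 4128/5)/2)*(-47) = (sqrt(4178/5)/2)*(-47) = ((sqrt(20890)/5)/2)*(-47) = (sqrt(20890)/10)*(-47) = -47*sqrt(20890)/10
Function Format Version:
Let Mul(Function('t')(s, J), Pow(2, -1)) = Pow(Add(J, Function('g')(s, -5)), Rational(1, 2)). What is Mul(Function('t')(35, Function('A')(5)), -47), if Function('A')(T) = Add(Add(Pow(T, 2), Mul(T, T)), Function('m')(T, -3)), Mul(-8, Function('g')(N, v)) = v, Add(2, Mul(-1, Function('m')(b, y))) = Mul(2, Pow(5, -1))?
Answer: Mul(Rational(-47, 10), Pow(20890, Rational(1, 2))) ≈ -679.31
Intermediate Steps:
Function('m')(b, y) = Rational(8, 5) (Function('m')(b, y) = Add(2, Mul(-1, Mul(2, Pow(5, -1)))) = Add(2, Mul(-1, Mul(2, Rational(1, 5)))) = Add(2, Mul(-1, Rational(2, 5))) = Add(2, Rational(-2, 5)) = Rational(8, 5))
Function('g')(N, v) = Mul(Rational(-1, 8), v)
Function('A')(T) = Add(Rational(8, 5), Mul(2, Pow(T, 2))) (Function('A')(T) = Add(Add(Pow(T, 2), Mul(T, T)), Rational(8, 5)) = Add(Add(Pow(T, 2), Pow(T, 2)), Rational(8, 5)) = Add(Mul(2, Pow(T, 2)), Rational(8, 5)) = Add(Rational(8, 5), Mul(2, Pow(T, 2))))
Function('t')(s, J) = Mul(2, Pow(Add(Rational(5, 8), J), Rational(1, 2))) (Function('t')(s, J) = Mul(2, Pow(Add(J, Mul(Rational(-1, 8), -5)), Rational(1, 2))) = Mul(2, Pow(Add(J, Rational(5, 8)), Rational(1, 2))) = Mul(2, Pow(Add(Rational(5, 8), J), Rational(1, 2))))
Mul(Function('t')(35, Function('A')(5)), -47) = Mul(Mul(Rational(1, 2), Pow(Add(10, Mul(16, Add(Rational(8, 5), Mul(2, Pow(5, 2))))), Rational(1, 2))), -47) = Mul(Mul(Rational(1, 2), Pow(Add(10, Mul(16, Add(Rational(8, 5), Mul(2, 25)))), Rational(1, 2))), -47) = Mul(Mul(Rational(1, 2), Pow(Add(10, Mul(16, Add(Rational(8, 5), 50))), Rational(1, 2))), -47) = Mul(Mul(Rational(1, 2), Pow(Add(10, Mul(16, Rational(258, 5))), Rational(1, 2))), -47) = Mul(Mul(Rational(1, 2), Pow(Add(10, Rational(4128, 5)), Rational(1, 2))), -47) = Mul(Mul(Rational(1, 2), Pow(Rational(4178, 5), Rational(1, 2))), -47) = Mul(Mul(Rational(1, 2), Mul(Rational(1, 5), Pow(20890, Rational(1, 2)))), -47) = Mul(Mul(Rational(1, 10), Pow(20890, Rational(1, 2))), -47) = Mul(Rational(-47, 10), Pow(20890, Rational(1, 2)))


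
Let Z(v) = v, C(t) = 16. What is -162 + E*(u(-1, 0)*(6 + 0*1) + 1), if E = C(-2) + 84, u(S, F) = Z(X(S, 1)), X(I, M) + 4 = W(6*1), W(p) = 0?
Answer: -2462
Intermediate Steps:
X(I, M) = -4 (X(I, M) = -4 + 0 = -4)
u(S, F) = -4
E = 100 (E = 16 + 84 = 100)
-162 + E*(u(-1, 0)*(6 + 0*1) + 1) = -162 + 100*(-4*(6 + 0*1) + 1) = -162 + 100*(-4*(6 + 0) + 1) = -162 + 100*(-4*6 + 1) = -162 + 100*(-24 + 1) = -162 + 100*(-23) = -162 - 2300 = -2462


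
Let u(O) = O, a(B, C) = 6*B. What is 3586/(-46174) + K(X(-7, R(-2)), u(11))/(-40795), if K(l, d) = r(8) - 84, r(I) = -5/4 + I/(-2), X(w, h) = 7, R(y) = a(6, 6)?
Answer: -284339681/3767336660 ≈ -0.075475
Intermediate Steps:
R(y) = 36 (R(y) = 6*6 = 36)
r(I) = -5/4 - I/2 (r(I) = -5*¼ + I*(-½) = -5/4 - I/2)
K(l, d) = -357/4 (K(l, d) = (-5/4 - ½*8) - 84 = (-5/4 - 4) - 84 = -21/4 - 84 = -357/4)
3586/(-46174) + K(X(-7, R(-2)), u(11))/(-40795) = 3586/(-46174) - 357/4/(-40795) = 3586*(-1/46174) - 357/4*(-1/40795) = -1793/23087 + 357/163180 = -284339681/3767336660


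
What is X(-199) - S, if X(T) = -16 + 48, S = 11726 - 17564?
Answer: 5870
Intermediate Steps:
S = -5838
X(T) = 32
X(-199) - S = 32 - 1*(-5838) = 32 + 5838 = 5870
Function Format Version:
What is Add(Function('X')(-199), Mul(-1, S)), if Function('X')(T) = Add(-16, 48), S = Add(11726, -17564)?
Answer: 5870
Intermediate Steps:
S = -5838
Function('X')(T) = 32
Add(Function('X')(-199), Mul(-1, S)) = Add(32, Mul(-1, -5838)) = Add(32, 5838) = 5870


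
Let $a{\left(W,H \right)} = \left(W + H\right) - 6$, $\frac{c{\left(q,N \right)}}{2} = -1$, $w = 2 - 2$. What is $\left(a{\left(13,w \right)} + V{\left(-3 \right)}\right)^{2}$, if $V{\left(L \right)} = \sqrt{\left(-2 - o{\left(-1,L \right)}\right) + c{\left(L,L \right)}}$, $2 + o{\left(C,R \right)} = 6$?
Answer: $41 + 28 i \sqrt{2} \approx 41.0 + 39.598 i$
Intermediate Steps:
$w = 0$ ($w = 2 - 2 = 0$)
$o{\left(C,R \right)} = 4$ ($o{\left(C,R \right)} = -2 + 6 = 4$)
$c{\left(q,N \right)} = -2$ ($c{\left(q,N \right)} = 2 \left(-1\right) = -2$)
$a{\left(W,H \right)} = -6 + H + W$ ($a{\left(W,H \right)} = \left(H + W\right) - 6 = -6 + H + W$)
$V{\left(L \right)} = 2 i \sqrt{2}$ ($V{\left(L \right)} = \sqrt{\left(-2 - 4\right) - 2} = \sqrt{-6 - 2} = \sqrt{-8} = 2 i \sqrt{2}$)
$\left(a{\left(13,w \right)} + V{\left(-3 \right)}\right)^{2} = \left(\left(-6 + 0 + 13\right) + 2 i \sqrt{2}\right)^{2} = \left(7 + 2 i \sqrt{2}\right)^{2}$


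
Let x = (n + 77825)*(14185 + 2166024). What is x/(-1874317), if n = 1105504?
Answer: -2579904535761/1874317 ≈ -1.3765e+6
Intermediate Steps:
x = 2579904535761 (x = (1105504 + 77825)*(14185 + 2166024) = 1183329*2180209 = 2579904535761)
x/(-1874317) = 2579904535761/(-1874317) = 2579904535761*(-1/1874317) = -2579904535761/1874317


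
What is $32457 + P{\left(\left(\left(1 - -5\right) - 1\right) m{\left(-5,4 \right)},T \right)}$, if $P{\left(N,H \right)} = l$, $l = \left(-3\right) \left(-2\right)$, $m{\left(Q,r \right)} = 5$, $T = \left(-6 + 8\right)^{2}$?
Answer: $32463$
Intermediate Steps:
$T = 4$ ($T = 2^{2} = 4$)
$l = 6$
$P{\left(N,H \right)} = 6$
$32457 + P{\left(\left(\left(1 - -5\right) - 1\right) m{\left(-5,4 \right)},T \right)} = 32457 + 6 = 32463$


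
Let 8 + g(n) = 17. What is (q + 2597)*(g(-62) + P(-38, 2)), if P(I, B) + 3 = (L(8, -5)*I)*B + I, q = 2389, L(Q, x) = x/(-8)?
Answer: -396387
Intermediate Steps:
L(Q, x) = -x/8 (L(Q, x) = x*(-1/8) = -x/8)
g(n) = 9 (g(n) = -8 + 17 = 9)
P(I, B) = -3 + I + 5*B*I/8 (P(I, B) = -3 + (((-1/8*(-5))*I)*B + I) = -3 + ((5*I/8)*B + I) = -3 + (5*B*I/8 + I) = -3 + (I + 5*B*I/8) = -3 + I + 5*B*I/8)
(q + 2597)*(g(-62) + P(-38, 2)) = (2389 + 2597)*(9 + (-3 - 38 + (5/8)*2*(-38))) = 4986*(9 + (-3 - 38 - 95/2)) = 4986*(9 - 177/2) = 4986*(-159/2) = -396387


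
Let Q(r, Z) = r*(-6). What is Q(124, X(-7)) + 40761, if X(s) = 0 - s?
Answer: 40017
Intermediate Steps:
X(s) = -s
Q(r, Z) = -6*r
Q(124, X(-7)) + 40761 = -6*124 + 40761 = -744 + 40761 = 40017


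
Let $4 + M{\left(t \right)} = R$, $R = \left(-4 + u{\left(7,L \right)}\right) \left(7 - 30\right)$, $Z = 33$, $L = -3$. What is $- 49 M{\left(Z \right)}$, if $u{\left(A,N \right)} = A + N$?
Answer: $196$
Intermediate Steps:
$R = 0$ ($R = \left(-4 + \left(7 - 3\right)\right) \left(7 - 30\right) = \left(-4 + 4\right) \left(-23\right) = 0 \left(-23\right) = 0$)
$M{\left(t \right)} = -4$ ($M{\left(t \right)} = -4 + 0 = -4$)
$- 49 M{\left(Z \right)} = \left(-49\right) \left(-4\right) = 196$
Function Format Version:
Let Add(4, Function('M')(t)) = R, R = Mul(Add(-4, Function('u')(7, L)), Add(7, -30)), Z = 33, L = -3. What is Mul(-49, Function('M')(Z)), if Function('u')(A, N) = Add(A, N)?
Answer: 196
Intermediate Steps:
R = 0 (R = Mul(Add(-4, Add(7, -3)), Add(7, -30)) = Mul(Add(-4, 4), -23) = Mul(0, -23) = 0)
Function('M')(t) = -4 (Function('M')(t) = Add(-4, 0) = -4)
Mul(-49, Function('M')(Z)) = Mul(-49, -4) = 196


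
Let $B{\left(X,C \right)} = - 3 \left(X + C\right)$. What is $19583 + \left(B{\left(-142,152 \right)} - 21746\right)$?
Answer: $-2193$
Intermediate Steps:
$B{\left(X,C \right)} = - 3 C - 3 X$ ($B{\left(X,C \right)} = - 3 \left(C + X\right) = - 3 C - 3 X$)
$19583 + \left(B{\left(-142,152 \right)} - 21746\right) = 19583 - 21776 = -2193$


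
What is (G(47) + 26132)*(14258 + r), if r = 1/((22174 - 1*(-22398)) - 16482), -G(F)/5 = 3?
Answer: 10460047090857/28090 ≈ 3.7238e+8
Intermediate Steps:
G(F) = -15 (G(F) = -5*3 = -15)
r = 1/28090 (r = 1/((22174 + 22398) - 16482) = 1/(44572 - 16482) = 1/28090 ≈ 3.5600e-5)
(G(47) + 26132)*(14258 + r) = (-15 + 26132)*(14258 + 1/28090) = 26117*(400507221/28090) = 10460047090857/28090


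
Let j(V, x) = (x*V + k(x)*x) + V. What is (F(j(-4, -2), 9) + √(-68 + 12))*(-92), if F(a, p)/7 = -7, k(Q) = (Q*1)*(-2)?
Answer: 4508 - 184*I*√14 ≈ 4508.0 - 688.46*I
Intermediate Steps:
k(Q) = -2*Q (k(Q) = Q*(-2) = -2*Q)
j(V, x) = V - 2*x² + V*x (j(V, x) = (x*V + (-2*x)*x) + V = (V*x - 2*x²) + V = (-2*x² + V*x) + V = V - 2*x² + V*x)
F(a, p) = -49 (F(a, p) = 7*(-7) = -49)
(F(j(-4, -2), 9) + √(-68 + 12))*(-92) = (-49 + √(-68 + 12))*(-92) = (-49 + √(-56))*(-92) = (-49 + 2*I*√14)*(-92) = 4508 - 184*I*√14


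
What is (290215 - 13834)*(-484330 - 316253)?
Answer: -221265930123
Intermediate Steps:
(290215 - 13834)*(-484330 - 316253) = 276381*(-800583) = -221265930123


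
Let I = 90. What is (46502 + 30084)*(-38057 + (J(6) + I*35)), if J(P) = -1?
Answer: -2673464088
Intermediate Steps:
(46502 + 30084)*(-38057 + (J(6) + I*35)) = (46502 + 30084)*(-38057 + (-1 + 90*35)) = 76586*(-38057 + (-1 + 3150)) = 76586*(-38057 + 3149) = 76586*(-34908) = -2673464088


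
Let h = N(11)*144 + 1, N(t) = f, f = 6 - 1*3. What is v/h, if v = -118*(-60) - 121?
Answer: 6959/433 ≈ 16.072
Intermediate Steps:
v = 6959 (v = 7080 - 121 = 6959)
f = 3 (f = 6 - 3 = 3)
N(t) = 3
h = 433 (h = 3*144 + 1 = 432 + 1 = 433)
v/h = 6959/433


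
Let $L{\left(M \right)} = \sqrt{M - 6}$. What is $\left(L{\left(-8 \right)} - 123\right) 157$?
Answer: $-19311 + 157 i \sqrt{14} \approx -19311.0 + 587.44 i$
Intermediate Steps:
$L{\left(M \right)} = \sqrt{-6 + M}$
$\left(L{\left(-8 \right)} - 123\right) 157 = \left(\sqrt{-6 - 8} - 123\right) 157 = \left(\sqrt{-14} - 123\right) 157 = \left(i \sqrt{14} - 123\right) 157 = \left(-123 + i \sqrt{14}\right) 157 = -19311 + 157 i \sqrt{14}$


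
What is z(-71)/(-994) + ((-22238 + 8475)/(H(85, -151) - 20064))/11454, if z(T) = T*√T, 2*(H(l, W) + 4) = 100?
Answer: 13763/229286172 + I*√71/14 ≈ 6.0025e-5 + 0.60187*I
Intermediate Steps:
H(l, W) = 46 (H(l, W) = -4 + (½)*100 = -4 + 50 = 46)
z(T) = T^(3/2)
z(-71)/(-994) + ((-22238 + 8475)/(H(85, -151) - 20064))/11454 = (-71)^(3/2)/(-994) + ((-22238 + 8475)/(46 - 20064))/11454 = -71*I*√71*(-1/994) - 13763/(-20018)*(1/11454) = I*√71/14 - 13763*(-1/20018)*(1/11454) = I*√71/14 + (13763/20018)*(1/11454) = I*√71/14 + 13763/229286172 = 13763/229286172 + I*√71/14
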